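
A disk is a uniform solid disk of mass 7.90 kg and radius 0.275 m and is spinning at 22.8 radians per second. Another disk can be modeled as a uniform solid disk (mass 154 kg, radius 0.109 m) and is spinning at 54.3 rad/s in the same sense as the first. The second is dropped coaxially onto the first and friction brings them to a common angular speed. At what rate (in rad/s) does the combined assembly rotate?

No external torque acts about the common axis, so total angular momentum is conserved.
Moments of inertia: I_A = ½(7.90)(0.275)² = 0.2987 kg·m²; I_B = ½(154)(0.109)² = 0.9148 kg·m².
Taking A's sense as positive: L = (0.2987)(22.8) + (0.9148)(54.3) = 56.49 kg·m²·rad/s.
Combined I = 0.2987 + 0.9148 = 1.214 kg·m².
ω_f = L / I = 56.49 / 1.214 = 46.55 rad/s.

|ω_f| ≈ 46.5 rad/s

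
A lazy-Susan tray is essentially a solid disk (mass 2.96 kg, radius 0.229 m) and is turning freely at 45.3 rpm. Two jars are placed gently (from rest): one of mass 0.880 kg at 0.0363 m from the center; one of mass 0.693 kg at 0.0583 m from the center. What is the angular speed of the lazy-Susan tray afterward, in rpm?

No external torque acts about the center; L_before = L_after.
I_p = ½(2.96)(0.229)² = 0.07761 kg·m².
Added inertia Σmr² = (0.880)(0.0363)² + (0.693)(0.0583)² = 0.003515 kg·m²; I_f = 0.07761 + 0.003515 = 0.08113 kg·m².
ω_f = I_p ω_i / I_f = (0.07761)(45.3) / 0.08113 = 43.34 rpm.

ω_f ≈ 43.3 rpm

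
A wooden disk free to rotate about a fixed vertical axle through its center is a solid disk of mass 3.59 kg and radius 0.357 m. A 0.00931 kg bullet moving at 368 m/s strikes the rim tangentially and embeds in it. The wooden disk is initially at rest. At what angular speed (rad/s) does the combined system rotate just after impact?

|ω_f| ≈ 5.32 rad/s

About the axle the impulsive forces during the collision are internal, so angular momentum about that axis is conserved.
I_p = ½(3.59)(0.357)² = 0.2288 kg·m². Taking the sense of the bullet's angular momentum as positive, L_{bullet} = m v R = (0.00931)(368)(0.357) = 1.223 kg·m²/s.
L_i = 0 + 1.223 = 1.223 kg·m²/s.
After sticking, I_f = I_p + m R² = 0.2288 + (0.00931)(0.357)² = 0.2300 kg·m².
ω_f = L_i / I_f = 1.223 / 0.2300 = 5.319 rad/s.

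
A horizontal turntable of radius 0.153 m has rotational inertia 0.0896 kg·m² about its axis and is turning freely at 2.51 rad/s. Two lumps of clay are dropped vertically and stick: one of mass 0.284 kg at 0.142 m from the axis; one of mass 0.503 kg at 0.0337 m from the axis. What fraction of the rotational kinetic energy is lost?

fraction ≈ 0.0657

The added mass arrives with no angular momentum about the axis, and any external torque about the axis is negligible, so the system's angular momentum is conserved.
Added inertia Σmr² = (0.284)(0.142)² + (0.503)(0.0337)² = 0.006298 kg·m²; I_f = 0.08960 + 0.006298 = 0.09590 kg·m².
ω_f = I_p ω_i / I_f = (0.08960)(2.51) / 0.09590 = 2.345 rad/s.
KE_i = ½(0.08960)(2.510 rad/s)² = 0.2822 J; KE_f = ½(0.09590)(2.345)² = 0.2637 J.
Fraction lost = 0.06567.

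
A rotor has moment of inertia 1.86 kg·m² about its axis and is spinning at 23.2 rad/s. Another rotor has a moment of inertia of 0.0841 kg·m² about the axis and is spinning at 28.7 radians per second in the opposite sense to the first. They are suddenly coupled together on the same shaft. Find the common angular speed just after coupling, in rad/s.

|ω_f| ≈ 21.0 rad/s

No external torque acts about the common axis, so total angular momentum is conserved.
Taking A's sense as positive: L = (1.860)(23.2) − (0.08410)(28.7) = 40.74 kg·m²·rad/s.
Combined I = 1.860 + 0.08410 = 1.944 kg·m².
ω_f = L / I = 40.74 / 1.944 = 20.95 rad/s.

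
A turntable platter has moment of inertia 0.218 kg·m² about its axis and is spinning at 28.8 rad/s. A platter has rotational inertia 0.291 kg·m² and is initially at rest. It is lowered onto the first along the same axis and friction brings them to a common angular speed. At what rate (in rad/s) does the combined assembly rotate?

The coupling torques are internal; angular momentum about the shared axis is conserved.
Taking A's sense as positive: L = (0.2180)(28.8) = 6.278 kg·m²·rad/s.
Combined I = 0.2180 + 0.2910 = 0.5090 kg·m².
ω_f = L / I = 6.278 / 0.5090 = 12.33 rad/s.

|ω_f| ≈ 12.3 rad/s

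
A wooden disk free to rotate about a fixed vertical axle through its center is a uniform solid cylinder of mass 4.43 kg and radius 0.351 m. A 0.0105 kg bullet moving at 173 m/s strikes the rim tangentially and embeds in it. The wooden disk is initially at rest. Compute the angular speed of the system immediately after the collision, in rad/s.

About the axle the impulsive forces during the collision are internal, so angular momentum about that axis is conserved.
I_p = ½(4.43)(0.351)² = 0.2729 kg·m². Taking the sense of the bullet's angular momentum as positive, L_{bullet} = m v R = (0.0105)(173)(0.351) = 0.6376 kg·m²/s.
L_i = 0 + 0.6376 = 0.6376 kg·m²/s.
After sticking, I_f = I_p + m R² = 0.2729 + (0.0105)(0.351)² = 0.2742 kg·m².
ω_f = L_i / I_f = 0.6376 / 0.2742 = 2.325 rad/s.

|ω_f| ≈ 2.33 rad/s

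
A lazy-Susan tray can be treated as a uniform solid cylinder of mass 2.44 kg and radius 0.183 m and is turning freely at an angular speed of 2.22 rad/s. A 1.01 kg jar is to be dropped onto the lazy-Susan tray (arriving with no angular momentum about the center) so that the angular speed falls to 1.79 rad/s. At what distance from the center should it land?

No external torque acts about the center; L_before = L_after.
I_p = ½(2.44)(0.183)² = 0.04086 kg·m².
I_p ω_i = (I_p + m r²) ω_f ⇒ m r² = I_p(ω_i/ω_f − 1) = 0.04086(2.22/1.79 − 1) = 0.009815 kg·m².
r = √(0.009815/1.01) = 0.09858 m.

r ≈ 0.0986 m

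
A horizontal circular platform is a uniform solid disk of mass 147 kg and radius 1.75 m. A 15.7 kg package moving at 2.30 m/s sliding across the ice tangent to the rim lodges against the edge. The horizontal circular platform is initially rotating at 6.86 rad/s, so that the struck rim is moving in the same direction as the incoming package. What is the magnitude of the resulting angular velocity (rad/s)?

About the central axle the impulsive forces during the collision are internal, so angular momentum about that axis is conserved.
I_p = ½(147)(1.75)² = 225.1 kg·m². Taking the sense of the package's angular momentum as positive, L_{package} = m v R = (15.7)(2.30)(1.75) = 63.19 kg·m²/s.
L_i = +I_p ω_p + m v R = +(225.1)(6.86) + 63.19 = 1607 kg·m²/s.
After sticking, I_f = I_p + m R² = 225.1 + (15.7)(1.75)² = 273.2 kg·m².
ω_f = L_i / I_f = 1607 / 273.2 = 5.884 rad/s.

|ω_f| ≈ 5.88 rad/s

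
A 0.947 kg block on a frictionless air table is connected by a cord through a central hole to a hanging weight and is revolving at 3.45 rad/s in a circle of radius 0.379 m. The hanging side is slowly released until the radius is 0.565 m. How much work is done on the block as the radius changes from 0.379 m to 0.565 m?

W ≈ -0.445 J

No torque about the axis ⇒ m r₁² ω₁ = m r₂² ω₂.
ω₂ = ω₁ (r₁/r₂)² = (3.45)(0.379/0.565)² = 1.552 rad/s.
W = ΔKE = ½m(v₂² − v₁²) = -0.4453 J.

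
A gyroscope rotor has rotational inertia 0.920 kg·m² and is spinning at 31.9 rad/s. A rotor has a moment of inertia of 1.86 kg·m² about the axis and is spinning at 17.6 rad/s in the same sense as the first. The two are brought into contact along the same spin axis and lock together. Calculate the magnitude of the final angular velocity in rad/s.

|ω_f| ≈ 22.3 rad/s

The coupling torques are internal; angular momentum about the shared axis is conserved.
Taking A's sense as positive: L = (0.9200)(31.9) + (1.860)(17.6) = 62.08 kg·m²·rad/s.
Combined I = 0.9200 + 1.860 = 2.780 kg·m².
ω_f = L / I = 62.08 / 2.780 = 22.33 rad/s.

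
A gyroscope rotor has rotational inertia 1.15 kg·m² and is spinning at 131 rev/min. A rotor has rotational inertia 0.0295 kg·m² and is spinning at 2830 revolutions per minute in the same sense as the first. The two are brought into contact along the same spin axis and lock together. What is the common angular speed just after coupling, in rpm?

|ω_f| ≈ 199 rpm

No external torque acts about the common axis, so total angular momentum is conserved.
Taking A's sense as positive: L = (1.150)(131) + (0.02950)(2830) = 234.1 kg·m²·rpm.
Combined I = 1.150 + 0.02950 = 1.179 kg·m².
ω_f = L / I = 234.1 / 1.179 = 198.5 rpm.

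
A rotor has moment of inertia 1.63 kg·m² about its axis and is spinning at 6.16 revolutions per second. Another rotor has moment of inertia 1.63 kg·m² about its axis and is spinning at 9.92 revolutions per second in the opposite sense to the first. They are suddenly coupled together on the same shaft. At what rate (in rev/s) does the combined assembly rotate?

No external torque acts about the common axis, so total angular momentum is conserved.
Taking A's sense as positive: L = (1.630)(6.16) − (1.630)(9.92) = -6.129 kg·m²·rev/s.
Combined I = 1.630 + 1.630 = 3.260 kg·m².
ω_f = L / I = -6.129 / 3.260 = -1.880 rev/s.

|ω_f| ≈ 1.88 rev/s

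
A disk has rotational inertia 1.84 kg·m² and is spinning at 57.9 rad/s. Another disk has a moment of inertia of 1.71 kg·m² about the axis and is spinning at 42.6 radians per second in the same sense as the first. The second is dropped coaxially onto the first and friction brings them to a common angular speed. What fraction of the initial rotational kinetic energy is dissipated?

fraction ≈ 0.0224

The coupling torques are internal; angular momentum about the shared axis is conserved.
Taking A's sense as positive: L = (1.840)(57.9) + (1.710)(42.6) = 179.4 kg·m²·rad/s.
Combined I = 1.840 + 1.710 = 3.550 kg·m².
ω_f = L / I = 179.4 / 3.550 = 50.53 rad/s.
KE_i = ½ΣIω² = 4636 J; KE_f = ½(3.550)(50.53)² = 4532 J.
Fraction dissipated = (KE_i − KE_f)/KE_i = 0.02238.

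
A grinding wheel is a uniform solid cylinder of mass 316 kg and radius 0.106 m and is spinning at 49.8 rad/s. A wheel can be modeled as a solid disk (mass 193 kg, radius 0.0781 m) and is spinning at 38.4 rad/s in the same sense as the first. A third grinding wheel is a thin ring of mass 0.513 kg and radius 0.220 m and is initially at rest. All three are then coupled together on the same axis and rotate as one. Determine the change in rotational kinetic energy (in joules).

ΔKE ≈ -55.8 J

No external torque acts about the common axis, so total angular momentum is conserved.
Moments of inertia: I_A = ½(316)(0.106)² = 1.775 kg·m²; I_B = ½(193)(0.0781)² = 0.5886 kg·m²; I_C = (0.513)(0.220)² = 0.02483 kg·m².
Taking A's sense as positive: L = (1.775)(49.8) + (0.5886)(38.4) = 111.0 kg·m²·rad/s.
Combined I = 1.775 + 0.5886 + 0.02483 = 2.389 kg·m².
ω_f = L / I = 111.0 / 2.389 = 46.47 rad/s.
KE_i = ½ΣIω² = 2635 J; KE_f = ½(2.389)(46.47)² = 2580 J.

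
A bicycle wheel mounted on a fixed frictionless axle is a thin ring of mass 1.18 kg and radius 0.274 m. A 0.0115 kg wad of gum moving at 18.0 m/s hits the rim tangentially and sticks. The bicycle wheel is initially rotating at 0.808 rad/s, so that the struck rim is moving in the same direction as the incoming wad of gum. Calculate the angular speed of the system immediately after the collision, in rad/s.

|ω_f| ≈ 1.43 rad/s

About the axle the impulsive forces during the collision are internal, so angular momentum about that axis is conserved.
I_p = (1.18)(0.274)² = 0.08859 kg·m². Taking the sense of the wad of gum's angular momentum as positive, L_{wad} = m v R = (0.0115)(18.0)(0.274) = 0.05672 kg·m²/s.
L_i = +I_p ω_p + m v R = +(0.08859)(0.808) + 0.05672 = 0.1283 kg·m²/s.
After sticking, I_f = I_p + m R² = 0.08859 + (0.0115)(0.274)² = 0.08945 kg·m².
ω_f = L_i / I_f = 0.1283 / 0.08945 = 1.434 rad/s.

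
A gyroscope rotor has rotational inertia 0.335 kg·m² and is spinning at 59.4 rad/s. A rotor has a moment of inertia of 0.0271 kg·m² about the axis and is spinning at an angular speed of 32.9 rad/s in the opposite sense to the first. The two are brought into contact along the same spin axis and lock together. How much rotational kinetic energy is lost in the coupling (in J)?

The coupling torques are internal; angular momentum about the shared axis is conserved.
Taking A's sense as positive: L = (0.3350)(59.4) − (0.02710)(32.9) = 19.01 kg·m²·rad/s.
Combined I = 0.3350 + 0.02710 = 0.3621 kg·m².
ω_f = L / I = 19.01 / 0.3621 = 52.49 rad/s.
KE_i = ½ΣIω² = 605.7 J; KE_f = ½(0.3621)(52.49)² = 498.9 J.

ΔKE lost ≈ 107 J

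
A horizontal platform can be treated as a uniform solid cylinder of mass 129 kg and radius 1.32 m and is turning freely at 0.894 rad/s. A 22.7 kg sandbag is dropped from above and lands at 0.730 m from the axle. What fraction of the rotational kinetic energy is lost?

No external torque acts about the axle; L_before = L_after.
I_p = ½(129)(1.32)² = 112.4 kg·m².
Added inertia Σmr² = (22.7)(0.730)² = 12.10 kg·m²; I_f = 112.4 + 12.10 = 124.5 kg·m².
ω_f = I_p ω_i / I_f = (112.4)(0.894) / 124.5 = 0.8071 rad/s.
KE_i = ½(112.4)(0.8940 rad/s)² = 44.91 J; KE_f = ½(124.5)(0.8071)² = 40.55 J.
Fraction lost = 0.09718.

fraction ≈ 0.0972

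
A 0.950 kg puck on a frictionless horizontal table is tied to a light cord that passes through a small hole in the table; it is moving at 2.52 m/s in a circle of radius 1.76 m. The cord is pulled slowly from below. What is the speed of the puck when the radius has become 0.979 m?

v₂ ≈ 4.53 m/s

The only horizontal force on the mass is along the cord (radial), so it exerts no torque about the hole and angular momentum m v r is conserved.
v₂ = v₁ r₁ / r₂ = (2.52)(1.76) / (0.979) = 4.530 m/s.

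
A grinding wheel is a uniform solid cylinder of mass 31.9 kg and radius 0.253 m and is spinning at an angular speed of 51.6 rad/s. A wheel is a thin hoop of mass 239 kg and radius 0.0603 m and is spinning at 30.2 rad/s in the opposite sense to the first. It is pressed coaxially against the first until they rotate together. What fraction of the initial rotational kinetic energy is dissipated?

The coupling torques are internal; angular momentum about the shared axis is conserved.
Moments of inertia: I_A = ½(31.9)(0.253)² = 1.021 kg·m²; I_B = (239)(0.0603)² = 0.8690 kg·m².
Taking A's sense as positive: L = (1.021)(51.6) − (0.8690)(30.2) = 26.44 kg·m²·rad/s.
Combined I = 1.021 + 0.8690 = 1.890 kg·m².
ω_f = L / I = 26.44 / 1.890 = 13.99 rad/s.
KE_i = ½ΣIω² = 1755 J; KE_f = ½(1.890)(13.99)² = 184.9 J.
Fraction dissipated = (KE_i − KE_f)/KE_i = 0.8947.

fraction ≈ 0.895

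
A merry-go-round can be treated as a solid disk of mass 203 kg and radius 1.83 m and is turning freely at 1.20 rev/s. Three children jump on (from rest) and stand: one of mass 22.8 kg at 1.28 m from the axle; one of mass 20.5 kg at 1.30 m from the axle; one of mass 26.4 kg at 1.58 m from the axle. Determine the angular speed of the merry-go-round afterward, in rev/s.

ω_f ≈ 0.854 rev/s

No external torque acts about the axle; L_before = L_after.
I_p = ½(203)(1.83)² = 339.9 kg·m².
Added inertia Σmr² = (22.8)(1.28)² + (20.5)(1.30)² + (26.4)(1.58)² = 137.9 kg·m²; I_f = 339.9 + 137.9 = 477.8 kg·m².
ω_f = I_p ω_i / I_f = (339.9)(1.20) / 477.8 = 0.8537 rev/s.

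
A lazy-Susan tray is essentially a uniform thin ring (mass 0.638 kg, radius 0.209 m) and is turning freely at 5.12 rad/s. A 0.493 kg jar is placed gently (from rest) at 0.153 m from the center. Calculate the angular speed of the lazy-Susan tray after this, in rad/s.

The added mass arrives with no angular momentum about the center, and any external torque about the center is negligible, so the system's angular momentum is conserved.
I_p = (0.638)(0.209)² = 0.02787 kg·m².
Added inertia Σmr² = (0.493)(0.153)² = 0.01154 kg·m²; I_f = 0.02787 + 0.01154 = 0.03941 kg·m².
ω_f = I_p ω_i / I_f = (0.02787)(5.12) / 0.03941 = 3.621 rad/s.

ω_f ≈ 3.62 rad/s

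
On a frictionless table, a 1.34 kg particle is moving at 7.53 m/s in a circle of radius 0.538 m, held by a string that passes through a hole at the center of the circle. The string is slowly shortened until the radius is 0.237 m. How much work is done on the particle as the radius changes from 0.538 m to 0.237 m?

Central (radial) force ⇒ zero torque about the center ⇒ m v r is constant.
v₂ = v₁ r₁ / r₂ = (7.53)(0.538) / (0.237) = 17.09 m/s.
W = ΔKE = ½m(v₂² − v₁²) = 157.8 J.

W ≈ 158 J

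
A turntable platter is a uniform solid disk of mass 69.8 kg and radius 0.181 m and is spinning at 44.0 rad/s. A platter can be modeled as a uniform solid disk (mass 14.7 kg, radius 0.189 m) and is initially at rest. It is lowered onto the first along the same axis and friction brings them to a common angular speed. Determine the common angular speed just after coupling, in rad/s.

|ω_f| ≈ 35.8 rad/s

The coupling torques are internal; angular momentum about the shared axis is conserved.
Moments of inertia: I_A = ½(69.8)(0.181)² = 1.143 kg·m²; I_B = ½(14.7)(0.189)² = 0.2625 kg·m².
Taking A's sense as positive: L = (1.143)(44.0) = 50.31 kg·m²·rad/s.
Combined I = 1.143 + 0.2625 = 1.406 kg·m².
ω_f = L / I = 50.31 / 1.406 = 35.78 rad/s.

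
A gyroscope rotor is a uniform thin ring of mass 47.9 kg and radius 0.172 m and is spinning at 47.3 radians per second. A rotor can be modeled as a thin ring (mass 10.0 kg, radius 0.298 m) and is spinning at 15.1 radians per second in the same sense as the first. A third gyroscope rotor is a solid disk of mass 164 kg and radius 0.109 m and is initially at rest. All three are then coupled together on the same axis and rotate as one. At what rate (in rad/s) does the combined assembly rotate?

The coupling torques are internal; angular momentum about the shared axis is conserved.
Moments of inertia: I_A = (47.9)(0.172)² = 1.417 kg·m²; I_B = (10.0)(0.298)² = 0.8880 kg·m²; I_C = ½(164)(0.109)² = 0.9742 kg·m².
Taking A's sense as positive: L = (1.417)(47.3) + (0.8880)(15.1) = 80.44 kg·m²·rad/s.
Combined I = 1.417 + 0.8880 + 0.9742 = 3.279 kg·m².
ω_f = L / I = 80.44 / 3.279 = 24.53 rad/s.

|ω_f| ≈ 24.5 rad/s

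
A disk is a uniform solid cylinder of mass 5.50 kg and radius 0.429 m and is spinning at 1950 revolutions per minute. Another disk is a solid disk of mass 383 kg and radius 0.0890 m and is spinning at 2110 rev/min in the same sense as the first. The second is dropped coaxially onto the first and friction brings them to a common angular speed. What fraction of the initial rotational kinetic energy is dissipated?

fraction ≈ 0.00112

The coupling torques are internal; angular momentum about the shared axis is conserved.
Moments of inertia: I_A = ½(5.50)(0.429)² = 0.5061 kg·m²; I_B = ½(383)(0.0890)² = 1.517 kg·m².
Taking A's sense as positive: L = (0.5061)(1950) + (1.517)(2110) = 4188 kg·m²·rpm.
Combined I = 0.5061 + 1.517 = 2.023 kg·m².
ω_f = L / I = 4188 / 2.023 = 2070 rpm.
KE_i = ½ΣIω² = 47580 J; KE_f = ½(2.023)(216.8)² = 47530 J.
Fraction dissipated = (KE_i − KE_f)/KE_i = 0.001120.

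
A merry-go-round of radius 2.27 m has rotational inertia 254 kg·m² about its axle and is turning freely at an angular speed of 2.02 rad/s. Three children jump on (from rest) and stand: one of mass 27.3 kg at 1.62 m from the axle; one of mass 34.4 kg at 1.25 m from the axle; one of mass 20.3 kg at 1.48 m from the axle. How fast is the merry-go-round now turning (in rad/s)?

ω_f ≈ 1.21 rad/s

No external torque acts about the axle; L_before = L_after.
Added inertia Σmr² = (27.3)(1.62)² + (34.4)(1.25)² + (20.3)(1.48)² = 169.9 kg·m²; I_f = 254.0 + 169.9 = 423.9 kg·m².
ω_f = I_p ω_i / I_f = (254.0)(2.02) / 423.9 = 1.210 rad/s.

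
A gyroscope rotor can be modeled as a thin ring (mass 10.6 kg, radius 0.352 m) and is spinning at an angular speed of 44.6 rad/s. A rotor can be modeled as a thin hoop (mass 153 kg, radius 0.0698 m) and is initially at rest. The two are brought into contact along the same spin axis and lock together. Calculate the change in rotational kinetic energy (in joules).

No external torque acts about the common axis, so total angular momentum is conserved.
Moments of inertia: I_A = (10.6)(0.352)² = 1.313 kg·m²; I_B = (153)(0.0698)² = 0.7454 kg·m².
Taking A's sense as positive: L = (1.313)(44.6) = 58.58 kg·m²·rad/s.
Combined I = 1.313 + 0.7454 = 2.059 kg·m².
ω_f = L / I = 58.58 / 2.059 = 28.45 rad/s.
KE_i = ½ΣIω² = 1306 J; KE_f = ½(2.059)(28.45)² = 833.3 J.

ΔKE ≈ -473 J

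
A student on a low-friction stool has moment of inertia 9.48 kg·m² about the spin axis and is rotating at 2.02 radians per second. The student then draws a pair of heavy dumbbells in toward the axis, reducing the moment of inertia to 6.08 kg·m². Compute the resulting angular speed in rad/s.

ω₂ ≈ 3.15 rad/s

No external torque acts about the spin axis, so angular momentum is conserved.
ω₂ = I₁ω₁ / I₂ = (9.480)(2.02 rad/s) / (6.080) = 3.150 rad/s.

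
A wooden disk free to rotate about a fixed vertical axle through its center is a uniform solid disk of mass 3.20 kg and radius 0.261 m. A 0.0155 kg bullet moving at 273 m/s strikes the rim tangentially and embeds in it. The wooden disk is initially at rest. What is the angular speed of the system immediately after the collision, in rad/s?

About the axle the impulsive forces during the collision are internal, so angular momentum about that axis is conserved.
I_p = ½(3.20)(0.261)² = 0.1090 kg·m². Taking the sense of the bullet's angular momentum as positive, L_{bullet} = m v R = (0.0155)(273)(0.261) = 1.104 kg·m²/s.
L_i = 0 + 1.104 = 1.104 kg·m²/s.
After sticking, I_f = I_p + m R² = 0.1090 + (0.0155)(0.261)² = 0.1100 kg·m².
ω_f = L_i / I_f = 1.104 / 0.1100 = 10.04 rad/s.

|ω_f| ≈ 10.0 rad/s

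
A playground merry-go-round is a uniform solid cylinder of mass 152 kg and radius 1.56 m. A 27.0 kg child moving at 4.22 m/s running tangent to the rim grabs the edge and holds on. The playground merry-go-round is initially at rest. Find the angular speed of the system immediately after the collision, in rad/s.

|ω_f| ≈ 0.709 rad/s

About the axle the impulsive forces during the collision are internal, so angular momentum about that axis is conserved.
I_p = ½(152)(1.56)² = 185.0 kg·m². Taking the sense of the child's angular momentum as positive, L_{child} = m v R = (27.0)(4.22)(1.56) = 177.7 kg·m²/s.
L_i = 0 + 177.7 = 177.7 kg·m²/s.
After sticking, I_f = I_p + m R² = 185.0 + (27.0)(1.56)² = 250.7 kg·m².
ω_f = L_i / I_f = 177.7 / 250.7 = 0.7091 rad/s.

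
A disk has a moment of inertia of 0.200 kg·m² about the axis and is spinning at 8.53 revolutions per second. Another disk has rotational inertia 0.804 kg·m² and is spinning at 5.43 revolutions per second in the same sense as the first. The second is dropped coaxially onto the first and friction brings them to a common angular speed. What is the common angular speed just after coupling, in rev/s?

|ω_f| ≈ 6.05 rev/s

No external torque acts about the common axis, so total angular momentum is conserved.
Taking A's sense as positive: L = (0.2000)(8.53) + (0.8040)(5.43) = 6.072 kg·m²·rev/s.
Combined I = 0.2000 + 0.8040 = 1.004 kg·m².
ω_f = L / I = 6.072 / 1.004 = 6.048 rev/s.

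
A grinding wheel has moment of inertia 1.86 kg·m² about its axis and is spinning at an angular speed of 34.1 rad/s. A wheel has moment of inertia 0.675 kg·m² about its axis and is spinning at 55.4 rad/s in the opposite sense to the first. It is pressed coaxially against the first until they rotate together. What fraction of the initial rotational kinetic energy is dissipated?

fraction ≈ 0.937

The coupling torques are internal; angular momentum about the shared axis is conserved.
Taking A's sense as positive: L = (1.860)(34.1) − (0.6750)(55.4) = 26.03 kg·m²·rad/s.
Combined I = 1.860 + 0.6750 = 2.535 kg·m².
ω_f = L / I = 26.03 / 2.535 = 10.27 rad/s.
KE_i = ½ΣIω² = 2117 J; KE_f = ½(2.535)(10.27)² = 133.7 J.
Fraction dissipated = (KE_i − KE_f)/KE_i = 0.9369.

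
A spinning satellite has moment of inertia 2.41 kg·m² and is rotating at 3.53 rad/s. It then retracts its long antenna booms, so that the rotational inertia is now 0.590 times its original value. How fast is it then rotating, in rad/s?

ω₂ ≈ 5.98 rad/s

With no external torque about the axis, L is conserved: I₁ω₁ = I₂ω₂.
I₂ = 0.590 × 2.41 = 1.422 kg·m².
ω₂ = I₁ω₁ / I₂ = (2.410)(3.53 rad/s) / (1.422) = 5.983 rad/s.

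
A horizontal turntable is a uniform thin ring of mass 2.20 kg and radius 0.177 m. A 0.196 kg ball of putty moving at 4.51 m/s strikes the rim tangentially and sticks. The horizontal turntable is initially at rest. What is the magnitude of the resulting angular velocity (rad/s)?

|ω_f| ≈ 2.08 rad/s

The axle reaction passes through the axle and exerts no torque about it; angular momentum about the axle is conserved through the impact.
I_p = (2.20)(0.177)² = 0.06892 kg·m². Taking the sense of the ball of putty's angular momentum as positive, L_{ball} = m v R = (0.196)(4.51)(0.177) = 0.1565 kg·m²/s.
L_i = 0 + 0.1565 = 0.1565 kg·m²/s.
After sticking, I_f = I_p + m R² = 0.06892 + (0.196)(0.177)² = 0.07506 kg·m².
ω_f = L_i / I_f = 0.1565 / 0.07506 = 2.084 rad/s.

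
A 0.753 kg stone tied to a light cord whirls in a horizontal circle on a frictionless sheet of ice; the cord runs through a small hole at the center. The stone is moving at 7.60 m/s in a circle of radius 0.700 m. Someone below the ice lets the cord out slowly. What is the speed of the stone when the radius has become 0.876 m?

v₂ ≈ 6.07 m/s

Central (radial) force ⇒ zero torque about the center ⇒ m v r is constant.
v₂ = v₁ r₁ / r₂ = (7.60)(0.700) / (0.876) = 6.073 m/s.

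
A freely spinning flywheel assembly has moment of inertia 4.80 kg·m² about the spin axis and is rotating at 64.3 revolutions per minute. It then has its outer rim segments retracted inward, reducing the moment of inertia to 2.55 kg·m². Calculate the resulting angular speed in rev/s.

ω₂ ≈ 2.02 rev/s

Angular momentum about the spin axis is conserved since the torque about it is zero.
ω₂ = I₁ω₁ / I₂ = (4.800)(64.3 rpm) / (2.550) = 121.0 rpm = 2.017 rev/s.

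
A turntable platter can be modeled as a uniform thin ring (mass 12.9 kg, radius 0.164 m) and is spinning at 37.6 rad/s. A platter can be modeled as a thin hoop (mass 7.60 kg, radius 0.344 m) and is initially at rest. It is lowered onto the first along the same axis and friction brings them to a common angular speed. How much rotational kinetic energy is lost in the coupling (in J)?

ΔKE lost ≈ 177 J

No external torque acts about the common axis, so total angular momentum is conserved.
Moments of inertia: I_A = (12.9)(0.164)² = 0.3470 kg·m²; I_B = (7.60)(0.344)² = 0.8994 kg·m².
Taking A's sense as positive: L = (0.3470)(37.6) = 13.05 kg·m²·rad/s.
Combined I = 0.3470 + 0.8994 = 1.246 kg·m².
ω_f = L / I = 13.05 / 1.246 = 10.47 rad/s.
KE_i = ½ΣIω² = 245.3 J; KE_f = ½(1.246)(10.47)² = 68.28 J.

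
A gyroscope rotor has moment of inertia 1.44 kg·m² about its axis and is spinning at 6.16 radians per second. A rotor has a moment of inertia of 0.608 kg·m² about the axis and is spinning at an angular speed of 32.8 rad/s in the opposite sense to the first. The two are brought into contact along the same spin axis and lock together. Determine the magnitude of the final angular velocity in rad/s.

|ω_f| ≈ 5.41 rad/s

No external torque acts about the common axis, so total angular momentum is conserved.
Taking A's sense as positive: L = (1.440)(6.16) − (0.6080)(32.8) = -11.07 kg·m²·rad/s.
Combined I = 1.440 + 0.6080 = 2.048 kg·m².
ω_f = L / I = -11.07 / 2.048 = -5.406 rad/s.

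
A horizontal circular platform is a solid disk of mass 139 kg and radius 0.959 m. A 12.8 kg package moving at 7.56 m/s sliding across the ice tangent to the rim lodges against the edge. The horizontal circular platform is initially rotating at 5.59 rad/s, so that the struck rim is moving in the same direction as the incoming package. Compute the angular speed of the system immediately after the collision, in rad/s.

About the central axle the impulsive forces during the collision are internal, so angular momentum about that axis is conserved.
I_p = ½(139)(0.959)² = 63.92 kg·m². Taking the sense of the package's angular momentum as positive, L_{package} = m v R = (12.8)(7.56)(0.959) = 92.80 kg·m²/s.
L_i = +I_p ω_p + m v R = +(63.92)(5.59) + 92.80 = 450.1 kg·m²/s.
After sticking, I_f = I_p + m R² = 63.92 + (12.8)(0.959)² = 75.69 kg·m².
ω_f = L_i / I_f = 450.1 / 75.69 = 5.947 rad/s.

|ω_f| ≈ 5.95 rad/s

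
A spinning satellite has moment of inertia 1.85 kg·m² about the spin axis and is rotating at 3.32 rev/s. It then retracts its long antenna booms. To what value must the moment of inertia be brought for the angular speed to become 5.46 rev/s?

I₂ ≈ 1.12 kg·m²

No external torque acts about the spin axis, so angular momentum is conserved.
I₂ = I₁ω₁ / ω₂ = (1.85)(3.32) / (5.46) = 1.125 kg·m².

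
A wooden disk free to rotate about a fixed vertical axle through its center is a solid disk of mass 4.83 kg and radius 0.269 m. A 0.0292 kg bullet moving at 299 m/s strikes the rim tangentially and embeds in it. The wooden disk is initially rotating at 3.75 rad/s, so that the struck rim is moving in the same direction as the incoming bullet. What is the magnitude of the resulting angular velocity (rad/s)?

|ω_f| ≈ 17.0 rad/s

About the axle the impulsive forces during the collision are internal, so angular momentum about that axis is conserved.
I_p = ½(4.83)(0.269)² = 0.1748 kg·m². Taking the sense of the bullet's angular momentum as positive, L_{bullet} = m v R = (0.0292)(299)(0.269) = 2.349 kg·m²/s.
L_i = +I_p ω_p + m v R = +(0.1748)(3.75) + 2.349 = 3.004 kg·m²/s.
After sticking, I_f = I_p + m R² = 0.1748 + (0.0292)(0.269)² = 0.1769 kg·m².
ω_f = L_i / I_f = 3.004 / 0.1769 = 16.98 rad/s.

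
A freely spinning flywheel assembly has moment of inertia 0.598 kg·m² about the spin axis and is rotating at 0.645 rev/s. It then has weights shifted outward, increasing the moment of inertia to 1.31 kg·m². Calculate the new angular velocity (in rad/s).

ω₂ ≈ 1.85 rad/s

No external torque acts about the spin axis, so angular momentum is conserved.
ω₂ = I₁ω₁ / I₂ = (0.5980)(0.645 rev/s) / (1.310) = 0.2944 rev/s = 1.850 rad/s.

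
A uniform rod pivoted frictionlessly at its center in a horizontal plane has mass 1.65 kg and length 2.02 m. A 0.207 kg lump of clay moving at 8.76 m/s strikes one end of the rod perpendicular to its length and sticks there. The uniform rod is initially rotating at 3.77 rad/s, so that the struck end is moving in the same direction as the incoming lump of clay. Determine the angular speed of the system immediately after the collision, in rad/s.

The axle reaction passes through the pivot and exerts no torque about it; angular momentum about the pivot is conserved through the impact.
I_p = (1/12)(1.65)(2.02)² = 0.5611 kg·m². Taking the sense of the lump of clay's angular momentum as positive, L_{lump} = m v R = (0.207)(8.76)(2.02/2) = 1.831 kg·m²/s.
L_i = +I_p ω_p + m v R = +(0.5611)(3.77) + 1.831 = 3.947 kg·m²/s.
After sticking, I_f = I_p + m R² = 0.5611 + (0.207)(2.02/2)² = 0.7722 kg·m².
ω_f = L_i / I_f = 3.947 / 0.7722 = 5.111 rad/s.

|ω_f| ≈ 5.11 rad/s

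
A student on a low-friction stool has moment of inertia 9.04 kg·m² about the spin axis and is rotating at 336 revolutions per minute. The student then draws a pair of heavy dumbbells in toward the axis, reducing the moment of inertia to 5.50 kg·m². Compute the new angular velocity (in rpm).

ω₂ ≈ 552 rpm

Angular momentum about the spin axis is conserved since the torque about it is zero.
ω₂ = I₁ω₁ / I₂ = (9.040)(336 rpm) / (5.500) = 552.3 rpm.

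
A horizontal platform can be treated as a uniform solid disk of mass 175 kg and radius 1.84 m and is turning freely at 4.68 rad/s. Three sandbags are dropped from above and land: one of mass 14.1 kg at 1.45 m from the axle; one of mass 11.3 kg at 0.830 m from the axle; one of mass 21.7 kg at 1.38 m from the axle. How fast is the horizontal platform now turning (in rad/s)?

ω_f ≈ 3.70 rad/s

The added mass arrives with no angular momentum about the axle, and any external torque about the axle is negligible, so the system's angular momentum is conserved.
I_p = ½(175)(1.84)² = 296.2 kg·m².
Added inertia Σmr² = (14.1)(1.45)² + (11.3)(0.830)² + (21.7)(1.38)² = 78.76 kg·m²; I_f = 296.2 + 78.76 = 375.0 kg·m².
ω_f = I_p ω_i / I_f = (296.2)(4.68) / 375.0 = 3.697 rad/s.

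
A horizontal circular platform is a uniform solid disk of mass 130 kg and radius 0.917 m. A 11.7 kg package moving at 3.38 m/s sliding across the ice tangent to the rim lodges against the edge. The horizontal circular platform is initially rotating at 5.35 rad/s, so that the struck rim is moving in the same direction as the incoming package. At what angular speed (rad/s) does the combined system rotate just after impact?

About the central axle the impulsive forces during the collision are internal, so angular momentum about that axis is conserved.
I_p = ½(130)(0.917)² = 54.66 kg·m². Taking the sense of the package's angular momentum as positive, L_{package} = m v R = (11.7)(3.38)(0.917) = 36.26 kg·m²/s.
L_i = +I_p ω_p + m v R = +(54.66)(5.35) + 36.26 = 328.7 kg·m²/s.
After sticking, I_f = I_p + m R² = 54.66 + (11.7)(0.917)² = 64.50 kg·m².
ω_f = L_i / I_f = 328.7 / 64.50 = 5.096 rad/s.

|ω_f| ≈ 5.10 rad/s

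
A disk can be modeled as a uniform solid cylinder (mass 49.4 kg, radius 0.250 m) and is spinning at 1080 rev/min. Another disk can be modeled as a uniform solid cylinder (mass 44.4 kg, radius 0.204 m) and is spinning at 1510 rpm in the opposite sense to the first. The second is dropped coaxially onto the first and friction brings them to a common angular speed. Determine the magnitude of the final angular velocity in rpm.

|ω_f| ≈ 110 rpm

The coupling torques are internal; angular momentum about the shared axis is conserved.
Moments of inertia: I_A = ½(49.4)(0.250)² = 1.544 kg·m²; I_B = ½(44.4)(0.204)² = 0.9239 kg·m².
Taking A's sense as positive: L = (1.544)(1080) − (0.9239)(1510) = 272.2 kg·m²·rpm.
Combined I = 1.544 + 0.9239 = 2.468 kg·m².
ω_f = L / I = 272.2 / 2.468 = 110.3 rpm.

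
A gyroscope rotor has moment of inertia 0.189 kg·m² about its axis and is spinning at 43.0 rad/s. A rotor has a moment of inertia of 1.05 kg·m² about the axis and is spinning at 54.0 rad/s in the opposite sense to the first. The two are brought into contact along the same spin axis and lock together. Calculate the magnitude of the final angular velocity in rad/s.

|ω_f| ≈ 39.2 rad/s

The coupling torques are internal; angular momentum about the shared axis is conserved.
Taking A's sense as positive: L = (0.1890)(43.0) − (1.050)(54.0) = -48.57 kg·m²·rad/s.
Combined I = 0.1890 + 1.050 = 1.239 kg·m².
ω_f = L / I = -48.57 / 1.239 = -39.20 rad/s.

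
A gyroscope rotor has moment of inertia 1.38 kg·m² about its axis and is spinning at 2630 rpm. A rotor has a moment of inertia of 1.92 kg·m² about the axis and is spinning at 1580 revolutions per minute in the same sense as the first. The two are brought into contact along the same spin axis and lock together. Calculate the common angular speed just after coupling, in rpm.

The coupling torques are internal; angular momentum about the shared axis is conserved.
Taking A's sense as positive: L = (1.380)(2630) + (1.920)(1580) = 6663 kg·m²·rpm.
Combined I = 1.380 + 1.920 = 3.300 kg·m².
ω_f = L / I = 6663 / 3.300 = 2019 rpm.

|ω_f| ≈ 2020 rpm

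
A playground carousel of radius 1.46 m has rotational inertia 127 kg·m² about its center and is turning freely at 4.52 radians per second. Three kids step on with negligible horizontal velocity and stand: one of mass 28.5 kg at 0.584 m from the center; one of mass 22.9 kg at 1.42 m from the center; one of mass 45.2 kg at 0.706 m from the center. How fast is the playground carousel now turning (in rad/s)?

ω_f ≈ 2.79 rad/s

No external torque acts about the center; L_before = L_after.
Added inertia Σmr² = (28.5)(0.584)² + (22.9)(1.42)² + (45.2)(0.706)² = 78.42 kg·m²; I_f = 127.0 + 78.42 = 205.4 kg·m².
ω_f = I_p ω_i / I_f = (127.0)(4.52) / 205.4 = 2.794 rad/s.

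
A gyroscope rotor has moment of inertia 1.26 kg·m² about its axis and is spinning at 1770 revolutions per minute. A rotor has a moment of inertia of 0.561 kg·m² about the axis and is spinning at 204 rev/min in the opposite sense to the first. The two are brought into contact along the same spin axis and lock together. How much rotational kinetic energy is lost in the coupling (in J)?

ΔKE lost ≈ 8290 J

The coupling torques are internal; angular momentum about the shared axis is conserved.
Taking A's sense as positive: L = (1.260)(1770) − (0.5610)(204) = 2116 kg·m²·rpm.
Combined I = 1.260 + 0.5610 = 1.821 kg·m².
ω_f = L / I = 2116 / 1.821 = 1162 rpm.
KE_i = ½ΣIω² = 21770 J; KE_f = ½(1.821)(121.7)² = 13480 J.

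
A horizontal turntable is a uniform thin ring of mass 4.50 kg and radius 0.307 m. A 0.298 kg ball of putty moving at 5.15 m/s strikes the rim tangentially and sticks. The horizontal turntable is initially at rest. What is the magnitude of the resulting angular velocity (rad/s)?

|ω_f| ≈ 1.04 rad/s

About the axle the impulsive forces during the collision are internal, so angular momentum about that axis is conserved.
I_p = (4.50)(0.307)² = 0.4241 kg·m². Taking the sense of the ball of putty's angular momentum as positive, L_{ball} = m v R = (0.298)(5.15)(0.307) = 0.4712 kg·m²/s.
L_i = 0 + 0.4712 = 0.4712 kg·m²/s.
After sticking, I_f = I_p + m R² = 0.4241 + (0.298)(0.307)² = 0.4522 kg·m².
ω_f = L_i / I_f = 0.4712 / 0.4522 = 1.042 rad/s.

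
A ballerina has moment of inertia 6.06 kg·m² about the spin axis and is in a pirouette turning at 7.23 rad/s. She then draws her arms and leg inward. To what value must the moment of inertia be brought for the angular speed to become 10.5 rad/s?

I₂ ≈ 4.17 kg·m²

Angular momentum about the spin axis is conserved since the torque about it is zero.
I₂ = I₁ω₁ / ω₂ = (6.06)(7.23) / (10.5) = 4.173 kg·m².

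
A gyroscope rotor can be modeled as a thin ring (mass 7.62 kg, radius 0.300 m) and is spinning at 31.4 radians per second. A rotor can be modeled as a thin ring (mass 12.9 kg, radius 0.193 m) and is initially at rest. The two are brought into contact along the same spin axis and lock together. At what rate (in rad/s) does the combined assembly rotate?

No external torque acts about the common axis, so total angular momentum is conserved.
Moments of inertia: I_A = (7.62)(0.300)² = 0.6858 kg·m²; I_B = (12.9)(0.193)² = 0.4805 kg·m².
Taking A's sense as positive: L = (0.6858)(31.4) = 21.53 kg·m²·rad/s.
Combined I = 0.6858 + 0.4805 = 1.166 kg·m².
ω_f = L / I = 21.53 / 1.166 = 18.46 rad/s.

|ω_f| ≈ 18.5 rad/s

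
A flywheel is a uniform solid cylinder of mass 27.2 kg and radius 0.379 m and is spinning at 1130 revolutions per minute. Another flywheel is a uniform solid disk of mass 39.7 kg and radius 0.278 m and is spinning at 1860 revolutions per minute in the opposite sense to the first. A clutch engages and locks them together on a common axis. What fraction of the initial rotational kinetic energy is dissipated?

fraction ≈ 0.985

No external torque acts about the common axis, so total angular momentum is conserved.
Moments of inertia: I_A = ½(27.2)(0.379)² = 1.954 kg·m²; I_B = ½(39.7)(0.278)² = 1.534 kg·m².
Taking A's sense as positive: L = (1.954)(1130) − (1.534)(1860) = -645.9 kg·m²·rpm.
Combined I = 1.954 + 1.534 = 3.488 kg·m².
ω_f = L / I = -645.9 / 3.488 = -185.2 rpm.
KE_i = ½ΣIω² = 42780 J; KE_f = ½(3.488)(19.39)² = 655.9 J.
Fraction dissipated = (KE_i − KE_f)/KE_i = 0.9847.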